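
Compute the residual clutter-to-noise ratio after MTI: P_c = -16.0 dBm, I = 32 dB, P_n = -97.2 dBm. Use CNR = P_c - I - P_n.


CNR = -16.0 - 32 - (-97.2) = 49.2 dB

49.2 dB


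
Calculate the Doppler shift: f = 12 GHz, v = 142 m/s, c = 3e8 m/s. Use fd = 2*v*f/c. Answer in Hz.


fd = 2 * 142 * 12000000000.0 / 3e8 = 11360.0 Hz

11360.0 Hz


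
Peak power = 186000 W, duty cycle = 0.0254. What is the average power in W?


P_avg = 186000 * 0.0254 = 4724.4 W

4724.4 W


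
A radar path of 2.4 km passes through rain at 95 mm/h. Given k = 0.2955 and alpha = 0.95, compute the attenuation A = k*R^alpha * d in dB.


gamma = 0.2955 * 95^0.95 = 22.356042 dB/km
A = 22.356042 * 2.4 = 53.65 dB

53.65 dB


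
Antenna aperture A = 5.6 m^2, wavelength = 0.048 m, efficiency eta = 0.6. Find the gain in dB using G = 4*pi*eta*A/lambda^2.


G_linear = 4*pi*0.6*5.6/0.048^2 = 18325.96
G_dB = 10*log10(18325.96) = 42.6 dB

42.6 dB


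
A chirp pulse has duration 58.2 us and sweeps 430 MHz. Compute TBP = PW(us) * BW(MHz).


TBP = 58.2 * 430 = 25026.0

25026.0


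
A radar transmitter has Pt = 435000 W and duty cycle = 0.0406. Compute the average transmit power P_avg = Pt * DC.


P_avg = 435000 * 0.0406 = 17661.0 W

17661.0 W


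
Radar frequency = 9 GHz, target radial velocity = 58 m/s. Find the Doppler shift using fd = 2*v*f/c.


fd = 2 * 58 * 9000000000.0 / 3e8 = 3480.0 Hz

3480.0 Hz


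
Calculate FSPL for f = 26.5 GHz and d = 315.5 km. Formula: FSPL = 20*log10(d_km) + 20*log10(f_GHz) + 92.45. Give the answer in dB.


20*log10(315.5) = 49.98
20*log10(26.5) = 28.46
FSPL = 170.9 dB

170.9 dB


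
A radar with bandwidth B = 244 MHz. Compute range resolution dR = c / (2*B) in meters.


dR = 3e8 / (2 * 244000000.0) = 0.61 m

0.61 m


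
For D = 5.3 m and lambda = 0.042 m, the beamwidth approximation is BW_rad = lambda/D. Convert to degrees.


BW_rad = 0.042 / 5.3 = 0.007925
BW_deg = 0.45 degrees

0.45 degrees


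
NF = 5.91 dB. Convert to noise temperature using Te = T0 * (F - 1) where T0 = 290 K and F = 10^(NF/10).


NF_lin = 10^(5.91/10) = 3.89942
Te = 290 * (3.89942 - 1) = 840.8 K

840.8 K


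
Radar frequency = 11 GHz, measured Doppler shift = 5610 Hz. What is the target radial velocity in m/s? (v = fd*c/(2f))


v = 5610 * 3e8 / (2 * 11000000000.0) = 76.5 m/s

76.5 m/s


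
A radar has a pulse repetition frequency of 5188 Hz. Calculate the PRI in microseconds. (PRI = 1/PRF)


PRI = 1/5188 = 0.0001927525 s = 192.8 us

192.8 us


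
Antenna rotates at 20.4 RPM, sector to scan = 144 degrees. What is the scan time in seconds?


t = 144 / (20.4 * 360) * 60 = 1.18 s

1.18 s


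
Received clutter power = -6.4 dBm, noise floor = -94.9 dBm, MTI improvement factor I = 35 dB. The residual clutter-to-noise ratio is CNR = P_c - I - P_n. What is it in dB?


CNR = -6.4 - 35 - (-94.9) = 53.5 dB

53.5 dB


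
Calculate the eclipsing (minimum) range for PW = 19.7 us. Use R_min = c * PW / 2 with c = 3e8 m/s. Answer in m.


R_min = 3e8 * 19.7e-6 / 2 = 2955.0 m

2955.0 m


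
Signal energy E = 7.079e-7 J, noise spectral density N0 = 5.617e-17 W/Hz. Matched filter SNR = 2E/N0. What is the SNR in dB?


SNR_lin = 2 * 7.079e-7 / 5.617e-17 = 2.521e10
SNR_dB = 10*log10(2.521e10) = 104.0 dB

104.0 dB


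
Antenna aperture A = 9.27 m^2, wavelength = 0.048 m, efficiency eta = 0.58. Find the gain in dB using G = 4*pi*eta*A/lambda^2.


G_linear = 4*pi*0.58*9.27/0.048^2 = 29324.8
G_dB = 10*log10(29324.8) = 44.7 dB

44.7 dB


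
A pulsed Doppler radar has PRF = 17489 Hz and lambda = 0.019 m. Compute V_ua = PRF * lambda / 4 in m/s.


V_ua = 17489 * 0.019 / 4 = 83.1 m/s

83.1 m/s


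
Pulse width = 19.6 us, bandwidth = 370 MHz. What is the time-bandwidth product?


TBP = 19.6 * 370 = 7252.0

7252.0


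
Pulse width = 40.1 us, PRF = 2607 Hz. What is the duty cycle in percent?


DC = 40.1e-6 * 2607 * 100 = 10.45%

10.45%


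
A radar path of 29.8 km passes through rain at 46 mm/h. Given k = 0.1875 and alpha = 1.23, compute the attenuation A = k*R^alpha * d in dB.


gamma = 0.1875 * 46^1.23 = 20.80623 dB/km
A = 20.80623 * 29.8 = 620.03 dB

620.03 dB


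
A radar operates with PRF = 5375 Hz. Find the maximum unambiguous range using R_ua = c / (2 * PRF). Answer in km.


R_ua = 3e8 / (2 * 5375) = 27907.0 m = 27.9 km

27.9 km


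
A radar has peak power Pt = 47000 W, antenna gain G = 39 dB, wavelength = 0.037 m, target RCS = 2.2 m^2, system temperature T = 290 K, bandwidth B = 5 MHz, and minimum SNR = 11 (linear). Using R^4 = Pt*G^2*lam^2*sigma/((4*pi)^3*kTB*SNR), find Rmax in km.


G_lin = 10^(39/10) = 7943.282347
R^4 = 47000 * 7943.282347^2 * 0.037^2 * 2.2 / ((4*pi)^3 * 1.38e-23 * 290 * 5000000.0 * 11)
R^4 = 2.04482e19 m^4
R_max = (2.04482e19)^(1/4) = 67245.6 m = 67.2 km

67.2 km


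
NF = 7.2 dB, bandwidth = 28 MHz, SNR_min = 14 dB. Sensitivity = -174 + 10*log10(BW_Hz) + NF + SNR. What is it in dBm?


10*log10(28000000.0) = 74.47
S = -174 + 74.47 + 7.2 + 14 = -78.3 dBm

-78.3 dBm


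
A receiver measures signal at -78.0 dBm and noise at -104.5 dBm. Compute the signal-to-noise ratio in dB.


SNR = -78.0 - (-104.5) = 26.5 dB

26.5 dB


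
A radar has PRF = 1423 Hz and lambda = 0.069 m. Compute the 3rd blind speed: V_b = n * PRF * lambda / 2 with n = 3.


V_blind = 3 * 1423 * 0.069 / 2 = 147.3 m/s

147.3 m/s


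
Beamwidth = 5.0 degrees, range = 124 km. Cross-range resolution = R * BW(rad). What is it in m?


BW_rad = 0.087266463
CR = 124000 * 0.087266463 = 10821.0 m

10821.0 m


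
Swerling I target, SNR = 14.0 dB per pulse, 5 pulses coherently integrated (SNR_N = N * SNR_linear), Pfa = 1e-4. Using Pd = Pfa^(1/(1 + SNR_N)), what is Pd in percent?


SNR_lin = 10^(14.0/10) = 25.11886
SNR_N = 5 * 25.11886 = 125.5943
1/(1 + SNR_N) = 1/126.5943 = 0.0078992
Pd = (1e-4)^0.0078992 = 0.92983
Pd = 93.0%

93.0%


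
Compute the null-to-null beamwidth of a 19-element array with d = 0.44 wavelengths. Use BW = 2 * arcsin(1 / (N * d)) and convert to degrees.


1/(N*d) = 1/(19*0.44) = 0.119617
BW = 2*arcsin(0.119617) = 13.7 degrees

13.7 degrees


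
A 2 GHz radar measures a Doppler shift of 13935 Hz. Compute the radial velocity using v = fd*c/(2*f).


v = 13935 * 3e8 / (2 * 2000000000.0) = 1045.1 m/s

1045.1 m/s


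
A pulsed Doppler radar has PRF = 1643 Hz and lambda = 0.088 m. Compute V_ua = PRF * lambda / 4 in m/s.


V_ua = 1643 * 0.088 / 4 = 36.1 m/s

36.1 m/s


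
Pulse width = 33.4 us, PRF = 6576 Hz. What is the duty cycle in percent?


DC = 33.4e-6 * 6576 * 100 = 21.96%

21.96%


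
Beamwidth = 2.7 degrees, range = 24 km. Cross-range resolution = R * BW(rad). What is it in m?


BW_rad = 0.04712389
CR = 24000 * 0.04712389 = 1131.0 m

1131.0 m


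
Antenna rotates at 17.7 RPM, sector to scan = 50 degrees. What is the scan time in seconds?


t = 50 / (17.7 * 360) * 60 = 0.47 s

0.47 s


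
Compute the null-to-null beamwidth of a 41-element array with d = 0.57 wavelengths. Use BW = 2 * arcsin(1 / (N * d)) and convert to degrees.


1/(N*d) = 1/(41*0.57) = 0.04279
BW = 2*arcsin(0.04279) = 4.9 degrees

4.9 degrees


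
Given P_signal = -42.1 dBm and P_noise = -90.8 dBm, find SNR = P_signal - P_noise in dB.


SNR = -42.1 - (-90.8) = 48.7 dB

48.7 dB


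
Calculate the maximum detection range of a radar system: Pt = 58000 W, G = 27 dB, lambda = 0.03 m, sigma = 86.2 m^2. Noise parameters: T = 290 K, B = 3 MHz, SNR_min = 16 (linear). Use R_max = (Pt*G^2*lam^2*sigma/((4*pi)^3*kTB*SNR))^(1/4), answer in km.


G_lin = 10^(27/10) = 501.187234
R^4 = 58000 * 501.187234^2 * 0.03^2 * 86.2 / ((4*pi)^3 * 1.38e-23 * 290 * 3000000.0 * 16)
R^4 = 2.96504e18 m^4
R_max = (2.96504e18)^(1/4) = 41496.1 m = 41.5 km

41.5 km


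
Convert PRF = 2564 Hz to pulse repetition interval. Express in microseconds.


PRI = 1/2564 = 0.0003900156 s = 390.0 us

390.0 us


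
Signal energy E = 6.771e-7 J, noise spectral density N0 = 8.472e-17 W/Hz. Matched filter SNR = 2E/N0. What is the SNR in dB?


SNR_lin = 2 * 6.771e-7 / 8.472e-17 = 1.598e10
SNR_dB = 10*log10(1.598e10) = 102.0 dB

102.0 dB


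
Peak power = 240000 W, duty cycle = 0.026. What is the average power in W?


P_avg = 240000 * 0.026 = 6240.0 W

6240.0 W


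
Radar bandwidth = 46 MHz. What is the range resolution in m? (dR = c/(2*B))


dR = 3e8 / (2 * 46000000.0) = 3.26 m

3.26 m


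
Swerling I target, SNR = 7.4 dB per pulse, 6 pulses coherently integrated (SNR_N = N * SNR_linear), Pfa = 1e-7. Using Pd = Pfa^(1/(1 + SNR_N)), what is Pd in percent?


SNR_lin = 10^(7.4/10) = 5.49541
SNR_N = 6 * 5.49541 = 32.97246
1/(1 + SNR_N) = 1/33.97246 = 0.0294356
Pd = (1e-7)^0.0294356 = 0.62223
Pd = 62.2%

62.2%


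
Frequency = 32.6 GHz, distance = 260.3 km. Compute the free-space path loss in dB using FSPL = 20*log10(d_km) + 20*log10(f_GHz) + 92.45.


20*log10(260.3) = 48.31
20*log10(32.6) = 30.26
FSPL = 171.0 dB

171.0 dB


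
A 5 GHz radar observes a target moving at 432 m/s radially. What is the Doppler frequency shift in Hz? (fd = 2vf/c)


fd = 2 * 432 * 5000000000.0 / 3e8 = 14400.0 Hz

14400.0 Hz


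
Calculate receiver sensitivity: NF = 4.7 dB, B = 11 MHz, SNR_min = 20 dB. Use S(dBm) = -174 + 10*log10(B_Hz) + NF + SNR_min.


10*log10(11000000.0) = 70.41
S = -174 + 70.41 + 4.7 + 20 = -78.9 dBm

-78.9 dBm


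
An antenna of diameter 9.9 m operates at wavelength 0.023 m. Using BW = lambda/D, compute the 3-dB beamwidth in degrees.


BW_rad = 0.023 / 9.9 = 0.002323
BW_deg = 0.13 degrees

0.13 degrees


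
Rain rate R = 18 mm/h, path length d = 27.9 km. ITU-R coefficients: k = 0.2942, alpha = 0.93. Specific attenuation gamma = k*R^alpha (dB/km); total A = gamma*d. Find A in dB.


gamma = 0.2942 * 18^0.93 = 4.325597 dB/km
A = 4.325597 * 27.9 = 120.68 dB

120.68 dB


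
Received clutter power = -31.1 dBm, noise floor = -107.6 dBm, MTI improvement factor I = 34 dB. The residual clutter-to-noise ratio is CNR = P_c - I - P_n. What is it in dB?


CNR = -31.1 - 34 - (-107.6) = 42.5 dB

42.5 dB


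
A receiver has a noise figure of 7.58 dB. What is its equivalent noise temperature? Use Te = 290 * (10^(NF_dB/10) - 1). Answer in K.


NF_lin = 10^(7.58/10) = 5.72796
Te = 290 * (5.72796 - 1) = 1371.1 K

1371.1 K


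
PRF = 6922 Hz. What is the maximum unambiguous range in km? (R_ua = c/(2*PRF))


R_ua = 3e8 / (2 * 6922) = 21670.0 m = 21.7 km

21.7 km


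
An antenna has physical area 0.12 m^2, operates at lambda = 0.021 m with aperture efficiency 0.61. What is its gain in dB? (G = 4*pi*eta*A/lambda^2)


G_linear = 4*pi*0.61*0.12/0.021^2 = 2085.85
G_dB = 10*log10(2085.85) = 33.2 dB

33.2 dB


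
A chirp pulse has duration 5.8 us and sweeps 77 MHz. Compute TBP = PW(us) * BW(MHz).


TBP = 5.8 * 77 = 446.6

446.6


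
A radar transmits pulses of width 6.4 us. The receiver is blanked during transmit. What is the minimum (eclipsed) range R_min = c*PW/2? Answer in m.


R_min = 3e8 * 6.4e-6 / 2 = 960.0 m

960.0 m


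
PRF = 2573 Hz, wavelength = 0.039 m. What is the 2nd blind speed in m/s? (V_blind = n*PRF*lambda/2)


V_blind = 2 * 2573 * 0.039 / 2 = 100.3 m/s

100.3 m/s


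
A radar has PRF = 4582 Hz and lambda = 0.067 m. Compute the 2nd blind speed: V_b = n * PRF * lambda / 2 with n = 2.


V_blind = 2 * 4582 * 0.067 / 2 = 307.0 m/s

307.0 m/s


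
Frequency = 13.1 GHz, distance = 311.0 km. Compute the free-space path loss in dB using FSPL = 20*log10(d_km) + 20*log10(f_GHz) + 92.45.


20*log10(311.0) = 49.86
20*log10(13.1) = 22.35
FSPL = 164.7 dB

164.7 dB


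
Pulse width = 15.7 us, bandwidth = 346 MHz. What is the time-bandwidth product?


TBP = 15.7 * 346 = 5432.2

5432.2


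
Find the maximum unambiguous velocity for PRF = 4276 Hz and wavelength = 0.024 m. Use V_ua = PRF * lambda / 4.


V_ua = 4276 * 0.024 / 4 = 25.7 m/s

25.7 m/s


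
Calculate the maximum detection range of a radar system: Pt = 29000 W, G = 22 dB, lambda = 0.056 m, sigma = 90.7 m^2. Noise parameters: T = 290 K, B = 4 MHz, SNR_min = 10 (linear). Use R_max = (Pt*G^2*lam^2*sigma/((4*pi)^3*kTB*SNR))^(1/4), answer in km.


G_lin = 10^(22/10) = 158.489319
R^4 = 29000 * 158.489319^2 * 0.056^2 * 90.7 / ((4*pi)^3 * 1.38e-23 * 290 * 4000000.0 * 10)
R^4 = 6.52251e17 m^4
R_max = (6.52251e17)^(1/4) = 28418.7 m = 28.4 km

28.4 km


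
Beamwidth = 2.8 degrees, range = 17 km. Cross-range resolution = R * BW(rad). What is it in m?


BW_rad = 0.048869219
CR = 17000 * 0.048869219 = 830.8 m

830.8 m


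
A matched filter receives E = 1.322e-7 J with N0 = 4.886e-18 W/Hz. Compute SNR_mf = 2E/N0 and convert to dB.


SNR_lin = 2 * 1.322e-7 / 4.886e-18 = 5.411e10
SNR_dB = 10*log10(5.411e10) = 107.3 dB

107.3 dB


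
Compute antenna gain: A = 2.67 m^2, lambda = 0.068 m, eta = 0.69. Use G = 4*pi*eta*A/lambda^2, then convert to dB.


G_linear = 4*pi*0.69*2.67/0.068^2 = 5006.71
G_dB = 10*log10(5006.71) = 37.0 dB

37.0 dB


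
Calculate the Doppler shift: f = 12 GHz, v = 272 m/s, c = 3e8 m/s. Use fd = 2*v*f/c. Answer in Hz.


fd = 2 * 272 * 12000000000.0 / 3e8 = 21760.0 Hz

21760.0 Hz


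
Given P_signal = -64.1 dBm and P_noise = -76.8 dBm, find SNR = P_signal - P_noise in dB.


SNR = -64.1 - (-76.8) = 12.7 dB

12.7 dB


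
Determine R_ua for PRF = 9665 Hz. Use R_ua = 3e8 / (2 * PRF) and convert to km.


R_ua = 3e8 / (2 * 9665) = 15519.9 m = 15.5 km

15.5 km


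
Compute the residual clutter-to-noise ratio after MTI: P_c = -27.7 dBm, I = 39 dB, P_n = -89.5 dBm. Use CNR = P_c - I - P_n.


CNR = -27.7 - 39 - (-89.5) = 22.8 dB

22.8 dB


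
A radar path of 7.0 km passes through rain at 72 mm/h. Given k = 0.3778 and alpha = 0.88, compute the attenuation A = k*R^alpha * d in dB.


gamma = 0.3778 * 72^0.88 = 16.282255 dB/km
A = 16.282255 * 7.0 = 113.98 dB

113.98 dB


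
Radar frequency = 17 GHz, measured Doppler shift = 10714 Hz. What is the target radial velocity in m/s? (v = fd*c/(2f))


v = 10714 * 3e8 / (2 * 17000000000.0) = 94.5 m/s

94.5 m/s


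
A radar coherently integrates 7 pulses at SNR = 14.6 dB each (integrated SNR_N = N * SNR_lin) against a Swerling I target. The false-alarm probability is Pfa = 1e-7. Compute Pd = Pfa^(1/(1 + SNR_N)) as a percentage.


SNR_lin = 10^(14.6/10) = 28.84032
SNR_N = 7 * 28.84032 = 201.88224
1/(1 + SNR_N) = 1/202.88224 = 0.004929
Pd = (1e-7)^0.004929 = 0.92363
Pd = 92.4%

92.4%


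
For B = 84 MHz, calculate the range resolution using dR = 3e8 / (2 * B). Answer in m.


dR = 3e8 / (2 * 84000000.0) = 1.79 m

1.79 m


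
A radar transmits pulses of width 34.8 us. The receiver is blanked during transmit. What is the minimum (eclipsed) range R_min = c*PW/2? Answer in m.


R_min = 3e8 * 34.8e-6 / 2 = 5220.0 m

5220.0 m


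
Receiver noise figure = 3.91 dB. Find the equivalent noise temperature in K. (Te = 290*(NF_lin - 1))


NF_lin = 10^(3.91/10) = 2.460368
Te = 290 * (2.460368 - 1) = 423.5 K

423.5 K


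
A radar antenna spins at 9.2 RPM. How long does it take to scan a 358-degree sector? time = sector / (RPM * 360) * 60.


t = 358 / (9.2 * 360) * 60 = 6.49 s

6.49 s


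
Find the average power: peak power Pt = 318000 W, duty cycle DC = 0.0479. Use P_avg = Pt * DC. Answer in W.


P_avg = 318000 * 0.0479 = 15232.2 W

15232.2 W


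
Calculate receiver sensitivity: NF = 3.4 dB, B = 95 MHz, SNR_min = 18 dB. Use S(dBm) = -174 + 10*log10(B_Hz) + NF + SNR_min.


10*log10(95000000.0) = 79.78
S = -174 + 79.78 + 3.4 + 18 = -72.8 dBm

-72.8 dBm


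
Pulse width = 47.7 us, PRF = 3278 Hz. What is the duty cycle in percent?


DC = 47.7e-6 * 3278 * 100 = 15.64%

15.64%


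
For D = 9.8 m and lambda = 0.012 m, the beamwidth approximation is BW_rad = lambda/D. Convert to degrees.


BW_rad = 0.012 / 9.8 = 0.001224
BW_deg = 0.07 degrees

0.07 degrees


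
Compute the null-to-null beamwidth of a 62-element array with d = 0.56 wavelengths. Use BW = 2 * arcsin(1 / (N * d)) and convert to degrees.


1/(N*d) = 1/(62*0.56) = 0.028802
BW = 2*arcsin(0.028802) = 3.3 degrees

3.3 degrees


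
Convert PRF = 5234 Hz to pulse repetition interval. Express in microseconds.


PRI = 1/5234 = 0.0001910585 s = 191.1 us

191.1 us


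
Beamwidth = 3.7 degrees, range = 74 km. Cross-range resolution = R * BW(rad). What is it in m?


BW_rad = 0.064577182
CR = 74000 * 0.064577182 = 4778.7 m

4778.7 m


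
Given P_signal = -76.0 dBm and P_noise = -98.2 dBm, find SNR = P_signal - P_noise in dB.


SNR = -76.0 - (-98.2) = 22.2 dB

22.2 dB


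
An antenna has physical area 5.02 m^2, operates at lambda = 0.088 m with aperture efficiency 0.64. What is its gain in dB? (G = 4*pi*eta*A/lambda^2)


G_linear = 4*pi*0.64*5.02/0.088^2 = 5213.49
G_dB = 10*log10(5213.49) = 37.2 dB

37.2 dB


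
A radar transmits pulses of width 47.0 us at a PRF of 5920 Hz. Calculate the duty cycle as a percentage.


DC = 47.0e-6 * 5920 * 100 = 27.82%

27.82%


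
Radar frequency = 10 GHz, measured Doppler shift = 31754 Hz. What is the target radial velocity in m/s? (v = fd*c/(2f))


v = 31754 * 3e8 / (2 * 10000000000.0) = 476.3 m/s

476.3 m/s


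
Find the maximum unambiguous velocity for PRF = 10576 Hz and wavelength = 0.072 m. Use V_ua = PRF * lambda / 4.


V_ua = 10576 * 0.072 / 4 = 190.4 m/s

190.4 m/s


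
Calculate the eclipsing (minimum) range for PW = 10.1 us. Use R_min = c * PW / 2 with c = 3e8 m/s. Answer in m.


R_min = 3e8 * 10.1e-6 / 2 = 1515.0 m

1515.0 m


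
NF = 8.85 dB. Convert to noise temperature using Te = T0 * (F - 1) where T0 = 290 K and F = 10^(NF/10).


NF_lin = 10^(8.85/10) = 7.673615
Te = 290 * (7.673615 - 1) = 1935.3 K

1935.3 K


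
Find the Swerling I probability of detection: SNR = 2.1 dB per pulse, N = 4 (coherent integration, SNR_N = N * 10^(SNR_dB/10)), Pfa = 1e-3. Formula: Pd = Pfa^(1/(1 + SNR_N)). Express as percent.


SNR_lin = 10^(2.1/10) = 1.62181
SNR_N = 4 * 1.62181 = 6.48724
1/(1 + SNR_N) = 1/7.48724 = 0.1335606
Pd = (1e-3)^0.1335606 = 0.39748
Pd = 39.7%

39.7%


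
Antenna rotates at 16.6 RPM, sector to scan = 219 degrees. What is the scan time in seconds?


t = 219 / (16.6 * 360) * 60 = 2.2 s

2.2 s


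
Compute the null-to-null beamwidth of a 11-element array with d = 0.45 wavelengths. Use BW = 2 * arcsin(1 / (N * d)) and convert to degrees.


1/(N*d) = 1/(11*0.45) = 0.20202
BW = 2*arcsin(0.20202) = 23.3 degrees

23.3 degrees


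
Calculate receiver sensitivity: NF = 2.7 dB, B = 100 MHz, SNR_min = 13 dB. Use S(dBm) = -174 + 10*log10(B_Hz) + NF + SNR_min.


10*log10(100000000.0) = 80.0
S = -174 + 80.0 + 2.7 + 13 = -78.3 dBm

-78.3 dBm


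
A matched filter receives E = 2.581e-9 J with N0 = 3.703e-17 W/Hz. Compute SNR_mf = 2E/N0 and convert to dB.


SNR_lin = 2 * 2.581e-9 / 3.703e-17 = 1.394e8
SNR_dB = 10*log10(1.394e8) = 81.4 dB

81.4 dB


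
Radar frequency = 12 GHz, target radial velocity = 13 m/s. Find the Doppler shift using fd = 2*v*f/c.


fd = 2 * 13 * 12000000000.0 / 3e8 = 1040.0 Hz

1040.0 Hz


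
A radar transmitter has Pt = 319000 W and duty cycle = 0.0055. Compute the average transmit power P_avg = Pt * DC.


P_avg = 319000 * 0.0055 = 1754.5 W

1754.5 W


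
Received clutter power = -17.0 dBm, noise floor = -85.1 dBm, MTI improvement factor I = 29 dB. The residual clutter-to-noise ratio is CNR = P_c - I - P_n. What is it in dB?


CNR = -17.0 - 29 - (-85.1) = 39.1 dB

39.1 dB


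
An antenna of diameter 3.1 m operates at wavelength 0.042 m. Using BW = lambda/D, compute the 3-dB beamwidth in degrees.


BW_rad = 0.042 / 3.1 = 0.013548
BW_deg = 0.78 degrees

0.78 degrees


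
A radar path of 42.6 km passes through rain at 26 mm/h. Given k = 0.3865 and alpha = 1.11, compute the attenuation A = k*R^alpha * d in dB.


gamma = 0.3865 * 26^1.11 = 14.380365 dB/km
A = 14.380365 * 42.6 = 612.6 dB

612.6 dB


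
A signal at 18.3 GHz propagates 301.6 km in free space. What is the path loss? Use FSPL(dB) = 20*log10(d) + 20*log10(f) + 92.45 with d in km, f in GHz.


20*log10(301.6) = 49.59
20*log10(18.3) = 25.25
FSPL = 167.3 dB

167.3 dB


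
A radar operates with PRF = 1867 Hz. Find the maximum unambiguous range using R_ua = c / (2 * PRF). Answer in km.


R_ua = 3e8 / (2 * 1867) = 80342.8 m = 80.3 km

80.3 km


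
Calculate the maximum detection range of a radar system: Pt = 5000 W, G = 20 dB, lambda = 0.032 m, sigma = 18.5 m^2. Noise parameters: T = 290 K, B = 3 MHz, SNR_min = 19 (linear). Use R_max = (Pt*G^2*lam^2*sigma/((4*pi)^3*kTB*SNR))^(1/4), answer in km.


G_lin = 10^(20/10) = 100.0
R^4 = 5000 * 100.0^2 * 0.032^2 * 18.5 / ((4*pi)^3 * 1.38e-23 * 290 * 3000000.0 * 19)
R^4 = 2.09247e15 m^4
R_max = (2.09247e15)^(1/4) = 6763.4 m = 6.8 km

6.8 km


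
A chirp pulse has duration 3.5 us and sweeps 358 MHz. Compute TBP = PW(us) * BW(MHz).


TBP = 3.5 * 358 = 1253.0

1253.0


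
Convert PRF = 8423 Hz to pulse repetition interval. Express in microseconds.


PRI = 1/8423 = 0.0001187225 s = 118.7 us

118.7 us


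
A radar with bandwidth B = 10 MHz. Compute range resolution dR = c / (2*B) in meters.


dR = 3e8 / (2 * 10000000.0) = 15.0 m

15.0 m


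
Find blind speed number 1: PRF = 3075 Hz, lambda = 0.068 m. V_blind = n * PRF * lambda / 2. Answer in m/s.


V_blind = 1 * 3075 * 0.068 / 2 = 104.6 m/s

104.6 m/s


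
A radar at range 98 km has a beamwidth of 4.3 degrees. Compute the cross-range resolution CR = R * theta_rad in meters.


BW_rad = 0.075049158
CR = 98000 * 0.075049158 = 7354.8 m

7354.8 m


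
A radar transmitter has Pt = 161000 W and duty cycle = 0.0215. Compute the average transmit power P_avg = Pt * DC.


P_avg = 161000 * 0.0215 = 3461.5 W

3461.5 W


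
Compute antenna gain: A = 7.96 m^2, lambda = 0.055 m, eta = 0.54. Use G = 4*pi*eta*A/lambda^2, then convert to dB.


G_linear = 4*pi*0.54*7.96/0.055^2 = 17856.29
G_dB = 10*log10(17856.29) = 42.5 dB

42.5 dB


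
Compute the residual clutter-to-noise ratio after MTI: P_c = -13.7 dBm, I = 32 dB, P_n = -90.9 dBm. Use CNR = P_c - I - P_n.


CNR = -13.7 - 32 - (-90.9) = 45.2 dB

45.2 dB


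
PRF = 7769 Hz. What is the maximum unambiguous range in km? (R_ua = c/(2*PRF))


R_ua = 3e8 / (2 * 7769) = 19307.5 m = 19.3 km

19.3 km


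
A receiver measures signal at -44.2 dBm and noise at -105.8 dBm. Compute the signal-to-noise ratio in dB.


SNR = -44.2 - (-105.8) = 61.6 dB

61.6 dB


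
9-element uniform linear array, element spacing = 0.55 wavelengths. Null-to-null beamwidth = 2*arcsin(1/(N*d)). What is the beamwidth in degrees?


1/(N*d) = 1/(9*0.55) = 0.20202
BW = 2*arcsin(0.20202) = 23.3 degrees

23.3 degrees


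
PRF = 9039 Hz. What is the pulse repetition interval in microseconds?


PRI = 1/9039 = 0.0001106317 s = 110.6 us

110.6 us


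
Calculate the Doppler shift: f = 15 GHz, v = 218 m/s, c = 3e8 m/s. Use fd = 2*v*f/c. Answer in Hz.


fd = 2 * 218 * 15000000000.0 / 3e8 = 21800.0 Hz

21800.0 Hz


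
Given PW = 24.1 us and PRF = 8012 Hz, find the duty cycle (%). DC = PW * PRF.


DC = 24.1e-6 * 8012 * 100 = 19.31%

19.31%


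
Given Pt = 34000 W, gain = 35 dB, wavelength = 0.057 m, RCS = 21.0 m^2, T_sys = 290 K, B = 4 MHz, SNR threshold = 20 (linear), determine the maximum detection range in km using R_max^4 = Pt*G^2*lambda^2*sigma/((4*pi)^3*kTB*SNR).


G_lin = 10^(35/10) = 3162.27766
R^4 = 34000 * 3162.27766^2 * 0.057^2 * 21.0 / ((4*pi)^3 * 1.38e-23 * 290 * 4000000.0 * 20)
R^4 = 3.65133e19 m^4
R_max = (3.65133e19)^(1/4) = 77734.3 m = 77.7 km

77.7 km


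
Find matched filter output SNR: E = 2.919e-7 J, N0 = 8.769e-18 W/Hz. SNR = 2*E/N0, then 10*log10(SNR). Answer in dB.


SNR_lin = 2 * 2.919e-7 / 8.769e-18 = 6.658e10
SNR_dB = 10*log10(6.658e10) = 108.2 dB

108.2 dB


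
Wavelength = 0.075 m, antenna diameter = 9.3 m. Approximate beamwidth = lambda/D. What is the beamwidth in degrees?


BW_rad = 0.075 / 9.3 = 0.008065
BW_deg = 0.46 degrees

0.46 degrees


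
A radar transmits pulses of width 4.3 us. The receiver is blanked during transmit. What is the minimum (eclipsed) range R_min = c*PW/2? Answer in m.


R_min = 3e8 * 4.3e-6 / 2 = 645.0 m

645.0 m


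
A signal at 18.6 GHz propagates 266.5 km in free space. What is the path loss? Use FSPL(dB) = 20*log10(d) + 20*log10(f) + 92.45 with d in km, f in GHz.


20*log10(266.5) = 48.51
20*log10(18.6) = 25.39
FSPL = 166.4 dB

166.4 dB


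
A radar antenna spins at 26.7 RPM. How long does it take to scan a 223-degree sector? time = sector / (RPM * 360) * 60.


t = 223 / (26.7 * 360) * 60 = 1.39 s

1.39 s


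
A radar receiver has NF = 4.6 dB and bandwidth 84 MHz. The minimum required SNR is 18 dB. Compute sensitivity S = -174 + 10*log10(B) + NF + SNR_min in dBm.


10*log10(84000000.0) = 79.24
S = -174 + 79.24 + 4.6 + 18 = -72.2 dBm

-72.2 dBm


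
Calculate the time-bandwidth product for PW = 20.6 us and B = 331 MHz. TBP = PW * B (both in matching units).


TBP = 20.6 * 331 = 6818.6

6818.6


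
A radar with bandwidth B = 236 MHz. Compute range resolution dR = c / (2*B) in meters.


dR = 3e8 / (2 * 236000000.0) = 0.64 m

0.64 m


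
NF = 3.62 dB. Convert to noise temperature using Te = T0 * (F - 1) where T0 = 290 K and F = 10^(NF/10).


NF_lin = 10^(3.62/10) = 2.301442
Te = 290 * (2.301442 - 1) = 377.4 K

377.4 K


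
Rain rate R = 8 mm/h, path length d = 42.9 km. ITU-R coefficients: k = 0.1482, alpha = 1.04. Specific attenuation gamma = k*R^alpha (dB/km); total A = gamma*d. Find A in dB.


gamma = 0.1482 * 8^1.04 = 1.288433 dB/km
A = 1.288433 * 42.9 = 55.27 dB

55.27 dB


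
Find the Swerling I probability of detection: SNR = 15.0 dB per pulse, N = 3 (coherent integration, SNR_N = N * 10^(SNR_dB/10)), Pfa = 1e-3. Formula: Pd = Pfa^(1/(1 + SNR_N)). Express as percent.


SNR_lin = 10^(15.0/10) = 31.62278
SNR_N = 3 * 31.62278 = 94.86834
1/(1 + SNR_N) = 1/95.86834 = 0.010431
Pd = (1e-3)^0.010431 = 0.93048
Pd = 93.0%

93.0%


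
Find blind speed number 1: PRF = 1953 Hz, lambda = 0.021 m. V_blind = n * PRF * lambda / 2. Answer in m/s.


V_blind = 1 * 1953 * 0.021 / 2 = 20.5 m/s

20.5 m/s


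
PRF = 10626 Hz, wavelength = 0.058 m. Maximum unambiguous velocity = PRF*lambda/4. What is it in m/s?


V_ua = 10626 * 0.058 / 4 = 154.1 m/s

154.1 m/s


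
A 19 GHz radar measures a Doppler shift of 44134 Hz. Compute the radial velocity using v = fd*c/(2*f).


v = 44134 * 3e8 / (2 * 19000000000.0) = 348.4 m/s

348.4 m/s


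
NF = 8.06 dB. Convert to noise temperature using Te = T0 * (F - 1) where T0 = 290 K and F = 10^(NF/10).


NF_lin = 10^(8.06/10) = 6.397348
Te = 290 * (6.397348 - 1) = 1565.2 K

1565.2 K


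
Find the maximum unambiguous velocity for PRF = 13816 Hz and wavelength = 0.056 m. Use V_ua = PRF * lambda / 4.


V_ua = 13816 * 0.056 / 4 = 193.4 m/s

193.4 m/s


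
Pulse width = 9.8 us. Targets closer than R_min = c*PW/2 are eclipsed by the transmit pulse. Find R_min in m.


R_min = 3e8 * 9.8e-6 / 2 = 1470.0 m

1470.0 m


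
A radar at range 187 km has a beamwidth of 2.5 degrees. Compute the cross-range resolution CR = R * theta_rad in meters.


BW_rad = 0.043633231
CR = 187000 * 0.043633231 = 8159.4 m

8159.4 m


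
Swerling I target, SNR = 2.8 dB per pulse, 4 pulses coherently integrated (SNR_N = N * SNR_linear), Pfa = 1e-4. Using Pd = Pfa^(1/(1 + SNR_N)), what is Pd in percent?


SNR_lin = 10^(2.8/10) = 1.90546
SNR_N = 4 * 1.90546 = 7.62184
1/(1 + SNR_N) = 1/8.62184 = 0.1159845
Pd = (1e-4)^0.1159845 = 0.34361
Pd = 34.4%

34.4%


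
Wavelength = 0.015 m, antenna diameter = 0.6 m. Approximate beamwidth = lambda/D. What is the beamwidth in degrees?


BW_rad = 0.015 / 0.6 = 0.025
BW_deg = 1.43 degrees

1.43 degrees


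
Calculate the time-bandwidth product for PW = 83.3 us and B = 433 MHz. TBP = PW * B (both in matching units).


TBP = 83.3 * 433 = 36068.9

36068.9


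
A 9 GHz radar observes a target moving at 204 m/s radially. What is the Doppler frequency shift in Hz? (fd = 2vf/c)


fd = 2 * 204 * 9000000000.0 / 3e8 = 12240.0 Hz

12240.0 Hz


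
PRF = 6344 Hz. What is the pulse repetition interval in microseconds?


PRI = 1/6344 = 0.0001576293 s = 157.6 us

157.6 us


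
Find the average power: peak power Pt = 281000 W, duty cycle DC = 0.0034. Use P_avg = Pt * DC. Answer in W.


P_avg = 281000 * 0.0034 = 955.4 W

955.4 W


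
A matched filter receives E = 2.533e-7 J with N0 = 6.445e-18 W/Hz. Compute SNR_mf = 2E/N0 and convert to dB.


SNR_lin = 2 * 2.533e-7 / 6.445e-18 = 7.86e10
SNR_dB = 10*log10(7.86e10) = 109.0 dB

109.0 dB


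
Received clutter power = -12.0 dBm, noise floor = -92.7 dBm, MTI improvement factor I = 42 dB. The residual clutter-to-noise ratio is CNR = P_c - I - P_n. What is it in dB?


CNR = -12.0 - 42 - (-92.7) = 38.7 dB

38.7 dB


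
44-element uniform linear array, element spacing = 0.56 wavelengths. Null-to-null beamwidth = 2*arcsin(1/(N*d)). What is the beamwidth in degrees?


1/(N*d) = 1/(44*0.56) = 0.040584
BW = 2*arcsin(0.040584) = 4.7 degrees

4.7 degrees


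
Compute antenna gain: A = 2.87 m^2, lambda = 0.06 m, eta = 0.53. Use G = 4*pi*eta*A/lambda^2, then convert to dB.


G_linear = 4*pi*0.53*2.87/0.06^2 = 5309.64
G_dB = 10*log10(5309.64) = 37.3 dB

37.3 dB


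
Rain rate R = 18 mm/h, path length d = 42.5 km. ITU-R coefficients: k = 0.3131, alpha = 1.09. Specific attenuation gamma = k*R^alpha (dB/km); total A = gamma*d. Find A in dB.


gamma = 0.3131 * 18^1.09 = 7.310214 dB/km
A = 7.310214 * 42.5 = 310.68 dB

310.68 dB


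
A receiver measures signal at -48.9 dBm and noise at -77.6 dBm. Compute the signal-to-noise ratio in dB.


SNR = -48.9 - (-77.6) = 28.7 dB

28.7 dB


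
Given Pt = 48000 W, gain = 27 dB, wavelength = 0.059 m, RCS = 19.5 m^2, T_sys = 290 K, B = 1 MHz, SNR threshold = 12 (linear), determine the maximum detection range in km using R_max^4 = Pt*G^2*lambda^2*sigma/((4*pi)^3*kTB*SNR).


G_lin = 10^(27/10) = 501.187234
R^4 = 48000 * 501.187234^2 * 0.059^2 * 19.5 / ((4*pi)^3 * 1.38e-23 * 290 * 1000000.0 * 12)
R^4 = 8.588e18 m^4
R_max = (8.588e18)^(1/4) = 54134.4 m = 54.1 km

54.1 km


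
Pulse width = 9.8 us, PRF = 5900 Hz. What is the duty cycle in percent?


DC = 9.8e-6 * 5900 * 100 = 5.78%

5.78%


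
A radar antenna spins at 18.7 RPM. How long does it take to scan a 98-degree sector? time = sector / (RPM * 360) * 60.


t = 98 / (18.7 * 360) * 60 = 0.87 s

0.87 s


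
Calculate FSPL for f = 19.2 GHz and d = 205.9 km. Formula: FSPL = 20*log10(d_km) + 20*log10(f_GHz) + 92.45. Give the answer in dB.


20*log10(205.9) = 46.27
20*log10(19.2) = 25.67
FSPL = 164.4 dB

164.4 dB


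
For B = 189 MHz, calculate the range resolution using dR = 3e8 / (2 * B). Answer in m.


dR = 3e8 / (2 * 189000000.0) = 0.79 m

0.79 m


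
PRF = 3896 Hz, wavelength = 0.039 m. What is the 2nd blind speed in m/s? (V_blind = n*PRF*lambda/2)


V_blind = 2 * 3896 * 0.039 / 2 = 151.9 m/s

151.9 m/s


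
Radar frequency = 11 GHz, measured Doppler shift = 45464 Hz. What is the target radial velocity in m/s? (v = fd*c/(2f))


v = 45464 * 3e8 / (2 * 11000000000.0) = 620.0 m/s

620.0 m/s


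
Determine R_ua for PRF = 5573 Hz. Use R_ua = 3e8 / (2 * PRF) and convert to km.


R_ua = 3e8 / (2 * 5573) = 26915.5 m = 26.9 km

26.9 km


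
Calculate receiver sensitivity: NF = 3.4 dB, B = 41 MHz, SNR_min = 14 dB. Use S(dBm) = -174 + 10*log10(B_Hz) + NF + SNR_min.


10*log10(41000000.0) = 76.13
S = -174 + 76.13 + 3.4 + 14 = -80.5 dBm

-80.5 dBm


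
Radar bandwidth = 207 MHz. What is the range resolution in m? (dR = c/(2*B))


dR = 3e8 / (2 * 207000000.0) = 0.72 m

0.72 m


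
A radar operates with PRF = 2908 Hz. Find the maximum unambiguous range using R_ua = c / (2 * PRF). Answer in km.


R_ua = 3e8 / (2 * 2908) = 51581.8 m = 51.6 km

51.6 km


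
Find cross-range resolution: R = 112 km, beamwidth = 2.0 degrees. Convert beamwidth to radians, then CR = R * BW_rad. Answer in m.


BW_rad = 0.034906585
CR = 112000 * 0.034906585 = 3909.5 m

3909.5 m


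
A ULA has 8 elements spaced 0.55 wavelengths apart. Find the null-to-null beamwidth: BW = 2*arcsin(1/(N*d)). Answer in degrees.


1/(N*d) = 1/(8*0.55) = 0.227273
BW = 2*arcsin(0.227273) = 26.3 degrees

26.3 degrees


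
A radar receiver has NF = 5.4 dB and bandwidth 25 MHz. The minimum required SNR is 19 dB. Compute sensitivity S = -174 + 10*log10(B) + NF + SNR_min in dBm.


10*log10(25000000.0) = 73.98
S = -174 + 73.98 + 5.4 + 19 = -75.6 dBm

-75.6 dBm


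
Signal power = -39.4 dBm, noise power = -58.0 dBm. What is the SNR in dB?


SNR = -39.4 - (-58.0) = 18.6 dB

18.6 dB


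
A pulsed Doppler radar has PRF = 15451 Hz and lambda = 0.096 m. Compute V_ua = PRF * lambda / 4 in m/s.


V_ua = 15451 * 0.096 / 4 = 370.8 m/s

370.8 m/s


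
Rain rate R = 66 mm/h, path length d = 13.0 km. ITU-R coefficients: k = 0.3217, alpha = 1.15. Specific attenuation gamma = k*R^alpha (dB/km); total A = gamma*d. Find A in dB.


gamma = 0.3217 * 66^1.15 = 39.803988 dB/km
A = 39.803988 * 13.0 = 517.45 dB

517.45 dB


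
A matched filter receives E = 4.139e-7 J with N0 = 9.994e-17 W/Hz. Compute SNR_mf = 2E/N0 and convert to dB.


SNR_lin = 2 * 4.139e-7 / 9.994e-17 = 8.283e9
SNR_dB = 10*log10(8.283e9) = 99.2 dB

99.2 dB


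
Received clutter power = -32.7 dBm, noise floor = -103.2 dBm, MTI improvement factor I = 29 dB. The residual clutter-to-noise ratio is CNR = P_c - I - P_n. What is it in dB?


CNR = -32.7 - 29 - (-103.2) = 41.5 dB

41.5 dB


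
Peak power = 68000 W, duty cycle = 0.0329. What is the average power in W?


P_avg = 68000 * 0.0329 = 2237.2 W

2237.2 W


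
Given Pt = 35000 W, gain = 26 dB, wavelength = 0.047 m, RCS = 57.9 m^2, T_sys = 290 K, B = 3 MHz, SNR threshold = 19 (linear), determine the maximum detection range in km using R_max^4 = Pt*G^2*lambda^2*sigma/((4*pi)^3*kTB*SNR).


G_lin = 10^(26/10) = 398.107171
R^4 = 35000 * 398.107171^2 * 0.047^2 * 57.9 / ((4*pi)^3 * 1.38e-23 * 290 * 3000000.0 * 19)
R^4 = 1.56733e18 m^4
R_max = (1.56733e18)^(1/4) = 35382.6 m = 35.4 km

35.4 km


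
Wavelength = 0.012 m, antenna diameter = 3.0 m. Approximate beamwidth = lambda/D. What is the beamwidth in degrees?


BW_rad = 0.012 / 3.0 = 0.004
BW_deg = 0.23 degrees

0.23 degrees


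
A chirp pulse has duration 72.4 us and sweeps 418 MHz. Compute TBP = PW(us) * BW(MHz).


TBP = 72.4 * 418 = 30263.2

30263.2


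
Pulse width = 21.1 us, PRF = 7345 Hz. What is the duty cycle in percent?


DC = 21.1e-6 * 7345 * 100 = 15.5%

15.5%


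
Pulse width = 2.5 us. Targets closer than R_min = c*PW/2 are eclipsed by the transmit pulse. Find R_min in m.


R_min = 3e8 * 2.5e-6 / 2 = 375.0 m

375.0 m


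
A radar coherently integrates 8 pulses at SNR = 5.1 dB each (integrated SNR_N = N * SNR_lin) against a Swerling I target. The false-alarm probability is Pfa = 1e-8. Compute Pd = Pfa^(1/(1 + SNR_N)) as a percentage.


SNR_lin = 10^(5.1/10) = 3.23594
SNR_N = 8 * 3.23594 = 25.88752
1/(1 + SNR_N) = 1/26.88752 = 0.037192
Pd = (1e-8)^0.037192 = 0.50404
Pd = 50.4%

50.4%


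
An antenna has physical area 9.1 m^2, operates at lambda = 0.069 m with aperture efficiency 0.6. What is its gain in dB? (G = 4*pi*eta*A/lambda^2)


G_linear = 4*pi*0.6*9.1/0.069^2 = 14411.34
G_dB = 10*log10(14411.34) = 41.6 dB

41.6 dB


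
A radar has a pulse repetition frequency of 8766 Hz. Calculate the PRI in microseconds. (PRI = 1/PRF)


PRI = 1/8766 = 0.0001140771 s = 114.1 us

114.1 us


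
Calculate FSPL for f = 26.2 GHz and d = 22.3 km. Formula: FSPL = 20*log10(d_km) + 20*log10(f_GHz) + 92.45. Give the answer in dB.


20*log10(22.3) = 26.97
20*log10(26.2) = 28.37
FSPL = 147.8 dB

147.8 dB


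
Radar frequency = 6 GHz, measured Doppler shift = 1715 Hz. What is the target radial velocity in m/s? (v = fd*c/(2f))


v = 1715 * 3e8 / (2 * 6000000000.0) = 42.9 m/s

42.9 m/s


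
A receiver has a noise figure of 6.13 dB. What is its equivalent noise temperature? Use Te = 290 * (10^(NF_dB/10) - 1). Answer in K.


NF_lin = 10^(6.13/10) = 4.102041
Te = 290 * (4.102041 - 1) = 899.6 K

899.6 K


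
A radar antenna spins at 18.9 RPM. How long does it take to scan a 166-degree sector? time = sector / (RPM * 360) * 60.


t = 166 / (18.9 * 360) * 60 = 1.46 s

1.46 s


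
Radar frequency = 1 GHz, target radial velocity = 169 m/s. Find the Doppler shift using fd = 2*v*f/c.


fd = 2 * 169 * 1000000000.0 / 3e8 = 1126.7 Hz

1126.7 Hz


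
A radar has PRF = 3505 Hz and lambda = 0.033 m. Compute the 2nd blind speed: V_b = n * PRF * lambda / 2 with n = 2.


V_blind = 2 * 3505 * 0.033 / 2 = 115.7 m/s

115.7 m/s


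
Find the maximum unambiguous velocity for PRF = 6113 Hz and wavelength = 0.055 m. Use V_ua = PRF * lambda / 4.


V_ua = 6113 * 0.055 / 4 = 84.1 m/s

84.1 m/s


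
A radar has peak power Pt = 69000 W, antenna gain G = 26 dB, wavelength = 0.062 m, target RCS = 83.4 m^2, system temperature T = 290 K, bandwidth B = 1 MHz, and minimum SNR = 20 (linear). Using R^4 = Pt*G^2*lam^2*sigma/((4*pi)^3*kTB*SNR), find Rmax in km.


G_lin = 10^(26/10) = 398.107171
R^4 = 69000 * 398.107171^2 * 0.062^2 * 83.4 / ((4*pi)^3 * 1.38e-23 * 290 * 1000000.0 * 20)
R^4 = 2.2073e19 m^4
R_max = (2.2073e19)^(1/4) = 68543.4 m = 68.5 km

68.5 km


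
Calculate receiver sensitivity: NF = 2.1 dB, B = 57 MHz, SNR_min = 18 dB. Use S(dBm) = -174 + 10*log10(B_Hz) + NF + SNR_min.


10*log10(57000000.0) = 77.56
S = -174 + 77.56 + 2.1 + 18 = -76.3 dBm

-76.3 dBm


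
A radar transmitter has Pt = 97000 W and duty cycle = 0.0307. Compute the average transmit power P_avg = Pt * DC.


P_avg = 97000 * 0.0307 = 2977.9 W

2977.9 W


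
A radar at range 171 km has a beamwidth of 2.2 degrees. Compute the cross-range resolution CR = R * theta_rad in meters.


BW_rad = 0.038397244
CR = 171000 * 0.038397244 = 6565.9 m

6565.9 m


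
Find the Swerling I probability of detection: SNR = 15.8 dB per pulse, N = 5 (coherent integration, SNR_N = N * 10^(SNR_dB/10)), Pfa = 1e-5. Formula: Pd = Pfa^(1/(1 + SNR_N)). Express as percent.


SNR_lin = 10^(15.8/10) = 38.01894
SNR_N = 5 * 38.01894 = 190.0947
1/(1 + SNR_N) = 1/191.0947 = 0.005233
Pd = (1e-5)^0.005233 = 0.94153
Pd = 94.2%

94.2%


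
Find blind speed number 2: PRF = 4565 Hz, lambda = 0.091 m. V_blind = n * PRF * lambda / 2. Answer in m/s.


V_blind = 2 * 4565 * 0.091 / 2 = 415.4 m/s

415.4 m/s


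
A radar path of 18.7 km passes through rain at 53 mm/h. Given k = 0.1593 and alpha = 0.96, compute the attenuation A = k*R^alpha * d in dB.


gamma = 0.1593 * 53^0.96 = 7.203119 dB/km
A = 7.203119 * 18.7 = 134.7 dB

134.7 dB


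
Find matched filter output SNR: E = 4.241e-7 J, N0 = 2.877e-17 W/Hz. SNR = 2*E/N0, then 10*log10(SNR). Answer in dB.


SNR_lin = 2 * 4.241e-7 / 2.877e-17 = 2.948e10
SNR_dB = 10*log10(2.948e10) = 104.7 dB

104.7 dB


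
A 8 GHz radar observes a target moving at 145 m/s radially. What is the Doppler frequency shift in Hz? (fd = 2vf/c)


fd = 2 * 145 * 8000000000.0 / 3e8 = 7733.3 Hz

7733.3 Hz


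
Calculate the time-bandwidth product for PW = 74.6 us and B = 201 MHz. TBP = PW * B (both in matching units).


TBP = 74.6 * 201 = 14994.6

14994.6


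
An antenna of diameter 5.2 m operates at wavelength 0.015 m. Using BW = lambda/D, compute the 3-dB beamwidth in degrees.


BW_rad = 0.015 / 5.2 = 0.002885
BW_deg = 0.17 degrees

0.17 degrees


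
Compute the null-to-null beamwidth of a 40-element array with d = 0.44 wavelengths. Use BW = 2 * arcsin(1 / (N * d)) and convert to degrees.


1/(N*d) = 1/(40*0.44) = 0.056818
BW = 2*arcsin(0.056818) = 6.5 degrees

6.5 degrees
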